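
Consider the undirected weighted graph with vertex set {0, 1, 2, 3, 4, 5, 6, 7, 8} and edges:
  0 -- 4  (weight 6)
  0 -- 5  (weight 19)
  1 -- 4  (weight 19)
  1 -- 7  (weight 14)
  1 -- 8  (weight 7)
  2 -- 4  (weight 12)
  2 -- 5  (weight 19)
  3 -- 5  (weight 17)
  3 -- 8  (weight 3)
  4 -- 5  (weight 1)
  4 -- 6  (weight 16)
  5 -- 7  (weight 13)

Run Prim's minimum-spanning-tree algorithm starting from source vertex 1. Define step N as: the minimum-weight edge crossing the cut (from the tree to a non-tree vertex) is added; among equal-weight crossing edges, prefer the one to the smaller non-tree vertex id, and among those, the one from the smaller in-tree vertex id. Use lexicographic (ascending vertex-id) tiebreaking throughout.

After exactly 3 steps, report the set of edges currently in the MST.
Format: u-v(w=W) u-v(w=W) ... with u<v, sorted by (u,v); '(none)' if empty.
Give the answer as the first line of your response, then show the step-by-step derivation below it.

1-7(w=14) 1-8(w=7) 3-8(w=3)

step 1: add edge 1-8 (w=7); MST = {1-8(w=7)}
step 2: add edge 3-8 (w=3); MST = {1-8(w=7) 3-8(w=3)}
step 3: add edge 1-7 (w=14); MST = {1-7(w=14) 1-8(w=7) 3-8(w=3)}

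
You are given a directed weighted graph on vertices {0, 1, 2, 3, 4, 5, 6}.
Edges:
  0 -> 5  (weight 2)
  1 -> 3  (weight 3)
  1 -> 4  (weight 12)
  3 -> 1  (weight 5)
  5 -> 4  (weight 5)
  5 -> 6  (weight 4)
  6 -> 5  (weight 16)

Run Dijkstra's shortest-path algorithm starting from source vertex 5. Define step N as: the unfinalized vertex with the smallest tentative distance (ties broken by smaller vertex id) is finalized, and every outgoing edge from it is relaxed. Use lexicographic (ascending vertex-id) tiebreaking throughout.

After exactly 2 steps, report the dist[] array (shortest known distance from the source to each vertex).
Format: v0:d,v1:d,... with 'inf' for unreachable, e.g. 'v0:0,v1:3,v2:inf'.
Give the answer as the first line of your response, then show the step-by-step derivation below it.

v0:inf,v1:inf,v2:inf,v3:inf,v4:5,v5:0,v6:4

step 1: dist = v0:inf,v1:inf,v2:inf,v3:inf,v4:5,v5:0,v6:4
step 2: dist = v0:inf,v1:inf,v2:inf,v3:inf,v4:5,v5:0,v6:4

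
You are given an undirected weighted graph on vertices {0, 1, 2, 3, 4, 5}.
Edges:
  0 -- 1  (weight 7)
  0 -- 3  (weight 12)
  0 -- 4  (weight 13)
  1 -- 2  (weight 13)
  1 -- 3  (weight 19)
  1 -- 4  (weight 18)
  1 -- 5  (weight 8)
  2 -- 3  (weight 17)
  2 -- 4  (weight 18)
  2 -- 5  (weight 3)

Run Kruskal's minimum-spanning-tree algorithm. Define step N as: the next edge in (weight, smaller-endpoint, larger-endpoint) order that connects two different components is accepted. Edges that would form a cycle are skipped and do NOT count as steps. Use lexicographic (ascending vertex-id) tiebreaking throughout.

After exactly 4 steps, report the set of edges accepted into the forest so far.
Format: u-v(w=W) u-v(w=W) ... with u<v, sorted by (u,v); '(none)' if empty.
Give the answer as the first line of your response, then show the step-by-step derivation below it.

0-1(w=7) 0-3(w=12) 1-5(w=8) 2-5(w=3)

step 1: add edge 2-5 (w=3); MST = {2-5(w=3)}
step 2: add edge 0-1 (w=7); MST = {0-1(w=7) 2-5(w=3)}
step 3: add edge 1-5 (w=8); MST = {0-1(w=7) 1-5(w=8) 2-5(w=3)}
step 4: add edge 0-3 (w=12); MST = {0-1(w=7) 0-3(w=12) 1-5(w=8) 2-5(w=3)}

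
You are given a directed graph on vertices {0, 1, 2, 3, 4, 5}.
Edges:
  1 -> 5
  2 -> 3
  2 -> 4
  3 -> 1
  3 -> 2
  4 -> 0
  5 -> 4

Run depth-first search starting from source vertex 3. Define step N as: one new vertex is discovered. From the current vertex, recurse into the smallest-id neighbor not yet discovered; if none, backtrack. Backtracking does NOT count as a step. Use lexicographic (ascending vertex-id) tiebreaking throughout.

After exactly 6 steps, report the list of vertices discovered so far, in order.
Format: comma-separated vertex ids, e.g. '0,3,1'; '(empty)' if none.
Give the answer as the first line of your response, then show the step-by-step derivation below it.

3,1,5,4,0,2

step 1: discover 3; path=3; order=3
step 2: discover 1; path=3>1; order=3,1
step 3: discover 5; path=3>1>5; order=3,1,5
step 4: discover 4; path=3>1>5>4; order=3,1,5,4
step 5: discover 0; path=3>1>5>4>0; order=3,1,5,4,0
step 6: discover 2; path=3>2; order=3,1,5,4,0,2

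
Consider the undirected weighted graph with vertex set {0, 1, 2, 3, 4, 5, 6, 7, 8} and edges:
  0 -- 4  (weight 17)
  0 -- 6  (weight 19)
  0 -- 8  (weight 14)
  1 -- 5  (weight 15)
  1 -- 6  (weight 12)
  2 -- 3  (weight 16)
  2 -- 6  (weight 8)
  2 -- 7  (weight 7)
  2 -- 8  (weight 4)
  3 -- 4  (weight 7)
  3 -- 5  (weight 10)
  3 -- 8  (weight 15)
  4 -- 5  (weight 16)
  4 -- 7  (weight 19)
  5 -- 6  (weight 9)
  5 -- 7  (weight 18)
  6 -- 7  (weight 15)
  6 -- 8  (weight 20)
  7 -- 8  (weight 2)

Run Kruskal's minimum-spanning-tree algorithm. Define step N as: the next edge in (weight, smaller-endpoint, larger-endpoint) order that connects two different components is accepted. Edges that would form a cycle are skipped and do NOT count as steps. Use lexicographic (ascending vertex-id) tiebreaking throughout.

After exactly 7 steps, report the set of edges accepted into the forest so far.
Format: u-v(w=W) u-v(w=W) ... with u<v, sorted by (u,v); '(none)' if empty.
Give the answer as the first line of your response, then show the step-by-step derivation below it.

1-6(w=12) 2-6(w=8) 2-8(w=4) 3-4(w=7) 3-5(w=10) 5-6(w=9) 7-8(w=2)

step 1: add edge 7-8 (w=2); MST = {7-8(w=2)}
step 2: add edge 2-8 (w=4); MST = {2-8(w=4) 7-8(w=2)}
step 3: add edge 3-4 (w=7); MST = {2-8(w=4) 3-4(w=7) 7-8(w=2)}
step 4: add edge 2-6 (w=8); MST = {2-6(w=8) 2-8(w=4) 3-4(w=7) 7-8(w=2)}
step 5: add edge 5-6 (w=9); MST = {2-6(w=8) 2-8(w=4) 3-4(w=7) 5-6(w=9) 7-8(w=2)}
step 6: add edge 3-5 (w=10); MST = {2-6(w=8) 2-8(w=4) 3-4(w=7) 3-5(w=10) 5-6(w=9) 7-8(w=2)}
step 7: add edge 1-6 (w=12); MST = {1-6(w=12) 2-6(w=8) 2-8(w=4) 3-4(w=7) 3-5(w=10) 5-6(w=9) 7-8(w=2)}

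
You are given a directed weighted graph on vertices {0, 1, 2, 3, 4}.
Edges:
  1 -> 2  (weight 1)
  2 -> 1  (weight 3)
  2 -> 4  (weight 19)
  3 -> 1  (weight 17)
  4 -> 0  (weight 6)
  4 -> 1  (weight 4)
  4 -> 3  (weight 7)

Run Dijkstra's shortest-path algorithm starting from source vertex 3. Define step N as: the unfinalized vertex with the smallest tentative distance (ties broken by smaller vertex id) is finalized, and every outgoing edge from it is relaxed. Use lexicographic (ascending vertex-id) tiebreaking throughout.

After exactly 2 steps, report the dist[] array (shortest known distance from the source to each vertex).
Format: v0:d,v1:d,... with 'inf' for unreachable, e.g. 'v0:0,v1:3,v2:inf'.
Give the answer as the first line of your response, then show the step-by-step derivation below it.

v0:inf,v1:17,v2:18,v3:0,v4:inf

step 1: dist = v0:inf,v1:17,v2:inf,v3:0,v4:inf
step 2: dist = v0:inf,v1:17,v2:18,v3:0,v4:inf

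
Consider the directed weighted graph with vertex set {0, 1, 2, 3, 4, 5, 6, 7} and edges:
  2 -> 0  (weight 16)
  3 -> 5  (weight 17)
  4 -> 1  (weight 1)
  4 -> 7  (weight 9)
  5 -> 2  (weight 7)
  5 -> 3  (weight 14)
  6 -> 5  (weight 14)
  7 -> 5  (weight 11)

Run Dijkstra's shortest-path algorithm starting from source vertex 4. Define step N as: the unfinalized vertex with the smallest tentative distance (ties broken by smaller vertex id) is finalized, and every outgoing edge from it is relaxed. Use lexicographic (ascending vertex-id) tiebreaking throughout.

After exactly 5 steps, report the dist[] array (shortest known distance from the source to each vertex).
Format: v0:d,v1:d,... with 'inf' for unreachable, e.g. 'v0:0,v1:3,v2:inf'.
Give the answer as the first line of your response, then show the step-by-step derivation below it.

v0:43,v1:1,v2:27,v3:34,v4:0,v5:20,v6:inf,v7:9

step 1: dist = v0:inf,v1:1,v2:inf,v3:inf,v4:0,v5:inf,v6:inf,v7:9
step 2: dist = v0:inf,v1:1,v2:inf,v3:inf,v4:0,v5:inf,v6:inf,v7:9
step 3: dist = v0:inf,v1:1,v2:inf,v3:inf,v4:0,v5:20,v6:inf,v7:9
step 4: dist = v0:inf,v1:1,v2:27,v3:34,v4:0,v5:20,v6:inf,v7:9
step 5: dist = v0:43,v1:1,v2:27,v3:34,v4:0,v5:20,v6:inf,v7:9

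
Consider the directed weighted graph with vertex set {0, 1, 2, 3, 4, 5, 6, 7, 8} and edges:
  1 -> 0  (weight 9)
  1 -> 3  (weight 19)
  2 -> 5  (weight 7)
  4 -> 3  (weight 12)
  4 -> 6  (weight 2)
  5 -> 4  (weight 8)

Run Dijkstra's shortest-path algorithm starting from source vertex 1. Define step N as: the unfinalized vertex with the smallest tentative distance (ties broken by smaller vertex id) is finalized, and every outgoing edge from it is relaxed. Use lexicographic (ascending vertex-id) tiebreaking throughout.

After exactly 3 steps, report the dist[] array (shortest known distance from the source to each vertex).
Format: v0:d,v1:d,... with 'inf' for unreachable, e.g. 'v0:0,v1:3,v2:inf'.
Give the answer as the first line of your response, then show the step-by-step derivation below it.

v0:9,v1:0,v2:inf,v3:19,v4:inf,v5:inf,v6:inf,v7:inf,v8:inf

step 1: dist = v0:9,v1:0,v2:inf,v3:19,v4:inf,v5:inf,v6:inf,v7:inf,v8:inf
step 2: dist = v0:9,v1:0,v2:inf,v3:19,v4:inf,v5:inf,v6:inf,v7:inf,v8:inf
step 3: dist = v0:9,v1:0,v2:inf,v3:19,v4:inf,v5:inf,v6:inf,v7:inf,v8:inf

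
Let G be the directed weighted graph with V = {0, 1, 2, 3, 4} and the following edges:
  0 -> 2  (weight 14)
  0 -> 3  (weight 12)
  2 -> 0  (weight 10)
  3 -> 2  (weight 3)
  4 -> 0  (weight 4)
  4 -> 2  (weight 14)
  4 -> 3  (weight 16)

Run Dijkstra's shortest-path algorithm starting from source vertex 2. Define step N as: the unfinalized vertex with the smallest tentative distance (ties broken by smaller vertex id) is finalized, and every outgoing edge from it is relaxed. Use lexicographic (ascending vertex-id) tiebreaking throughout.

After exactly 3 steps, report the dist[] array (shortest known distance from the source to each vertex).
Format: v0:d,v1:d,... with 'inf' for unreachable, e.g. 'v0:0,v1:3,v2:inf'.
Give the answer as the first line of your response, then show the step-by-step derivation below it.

v0:10,v1:inf,v2:0,v3:22,v4:inf

step 1: dist = v0:10,v1:inf,v2:0,v3:inf,v4:inf
step 2: dist = v0:10,v1:inf,v2:0,v3:22,v4:inf
step 3: dist = v0:10,v1:inf,v2:0,v3:22,v4:inf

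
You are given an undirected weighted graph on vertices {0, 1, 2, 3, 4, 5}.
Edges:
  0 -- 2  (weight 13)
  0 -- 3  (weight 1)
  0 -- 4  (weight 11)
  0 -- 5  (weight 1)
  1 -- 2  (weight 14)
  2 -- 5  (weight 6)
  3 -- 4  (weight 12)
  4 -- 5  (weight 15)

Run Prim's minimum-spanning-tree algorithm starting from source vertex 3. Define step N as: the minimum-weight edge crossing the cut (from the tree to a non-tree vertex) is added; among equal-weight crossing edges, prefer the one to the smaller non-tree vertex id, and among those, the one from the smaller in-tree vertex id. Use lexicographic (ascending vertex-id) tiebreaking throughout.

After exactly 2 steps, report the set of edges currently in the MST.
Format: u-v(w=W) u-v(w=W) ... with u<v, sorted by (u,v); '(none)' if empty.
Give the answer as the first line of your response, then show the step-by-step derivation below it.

0-3(w=1) 0-5(w=1)

step 1: add edge 0-3 (w=1); MST = {0-3(w=1)}
step 2: add edge 0-5 (w=1); MST = {0-3(w=1) 0-5(w=1)}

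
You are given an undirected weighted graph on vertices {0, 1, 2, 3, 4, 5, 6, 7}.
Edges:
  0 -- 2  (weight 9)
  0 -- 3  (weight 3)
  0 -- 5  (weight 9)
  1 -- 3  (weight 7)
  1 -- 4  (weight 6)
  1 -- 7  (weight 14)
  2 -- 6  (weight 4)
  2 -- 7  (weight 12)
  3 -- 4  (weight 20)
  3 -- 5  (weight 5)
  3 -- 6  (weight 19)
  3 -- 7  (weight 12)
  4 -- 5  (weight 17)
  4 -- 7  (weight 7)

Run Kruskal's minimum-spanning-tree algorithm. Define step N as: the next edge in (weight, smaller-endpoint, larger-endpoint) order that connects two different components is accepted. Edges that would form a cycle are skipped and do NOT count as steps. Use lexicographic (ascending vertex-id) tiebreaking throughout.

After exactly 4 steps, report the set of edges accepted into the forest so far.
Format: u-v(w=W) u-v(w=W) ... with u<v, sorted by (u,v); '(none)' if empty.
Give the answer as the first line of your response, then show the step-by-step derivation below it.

0-3(w=3) 1-4(w=6) 2-6(w=4) 3-5(w=5)

step 1: add edge 0-3 (w=3); MST = {0-3(w=3)}
step 2: add edge 2-6 (w=4); MST = {0-3(w=3) 2-6(w=4)}
step 3: add edge 3-5 (w=5); MST = {0-3(w=3) 2-6(w=4) 3-5(w=5)}
step 4: add edge 1-4 (w=6); MST = {0-3(w=3) 1-4(w=6) 2-6(w=4) 3-5(w=5)}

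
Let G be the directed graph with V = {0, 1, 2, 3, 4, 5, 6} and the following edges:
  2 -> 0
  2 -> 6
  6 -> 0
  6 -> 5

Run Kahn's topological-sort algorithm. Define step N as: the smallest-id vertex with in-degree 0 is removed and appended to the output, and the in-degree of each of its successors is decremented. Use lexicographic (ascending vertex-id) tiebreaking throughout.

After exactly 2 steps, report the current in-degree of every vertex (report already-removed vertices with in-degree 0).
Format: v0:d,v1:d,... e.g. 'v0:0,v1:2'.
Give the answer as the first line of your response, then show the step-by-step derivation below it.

v0:1,v1:0,v2:0,v3:0,v4:0,v5:1,v6:0

step 1: output 1; order=[1]; indeg=(2,0,0,0,0,1,1)
step 2: output 2; order=[1,2]; indeg=(1,0,0,0,0,1,0)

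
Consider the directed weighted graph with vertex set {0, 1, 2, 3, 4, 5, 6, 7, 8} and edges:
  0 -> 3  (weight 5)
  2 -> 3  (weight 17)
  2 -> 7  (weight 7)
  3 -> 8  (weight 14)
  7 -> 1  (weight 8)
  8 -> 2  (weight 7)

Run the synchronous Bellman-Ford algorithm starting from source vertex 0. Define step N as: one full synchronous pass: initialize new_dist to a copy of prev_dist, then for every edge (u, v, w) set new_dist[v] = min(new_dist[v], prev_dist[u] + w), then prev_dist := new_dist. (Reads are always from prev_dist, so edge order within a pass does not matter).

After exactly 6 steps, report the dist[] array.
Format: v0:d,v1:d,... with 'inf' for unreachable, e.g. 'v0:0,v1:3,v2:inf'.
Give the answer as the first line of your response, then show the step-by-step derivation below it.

v0:0,v1:41,v2:26,v3:5,v4:inf,v5:inf,v6:inf,v7:33,v8:19

step 1: dist = v0:0,v1:inf,v2:inf,v3:5,v4:inf,v5:inf,v6:inf,v7:inf,v8:inf
step 2: dist = v0:0,v1:inf,v2:inf,v3:5,v4:inf,v5:inf,v6:inf,v7:inf,v8:19
step 3: dist = v0:0,v1:inf,v2:26,v3:5,v4:inf,v5:inf,v6:inf,v7:inf,v8:19
step 4: dist = v0:0,v1:inf,v2:26,v3:5,v4:inf,v5:inf,v6:inf,v7:33,v8:19
step 5: dist = v0:0,v1:41,v2:26,v3:5,v4:inf,v5:inf,v6:inf,v7:33,v8:19
step 6: dist = v0:0,v1:41,v2:26,v3:5,v4:inf,v5:inf,v6:inf,v7:33,v8:19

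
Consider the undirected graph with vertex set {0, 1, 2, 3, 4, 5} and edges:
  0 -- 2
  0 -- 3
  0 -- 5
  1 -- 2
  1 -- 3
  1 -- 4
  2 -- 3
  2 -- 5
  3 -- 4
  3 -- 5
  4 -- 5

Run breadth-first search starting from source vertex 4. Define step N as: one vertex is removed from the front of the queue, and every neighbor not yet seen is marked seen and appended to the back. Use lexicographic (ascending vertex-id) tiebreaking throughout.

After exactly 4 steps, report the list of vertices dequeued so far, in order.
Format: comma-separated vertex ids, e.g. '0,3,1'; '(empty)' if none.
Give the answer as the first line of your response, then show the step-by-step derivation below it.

4,1,3,5

step 1: dequeue 4; queue=[1,3,5]; order=4
step 2: dequeue 1; queue=[3,5,2]; order=4,1
step 3: dequeue 3; queue=[5,2,0]; order=4,1,3
step 4: dequeue 5; queue=[2,0]; order=4,1,3,5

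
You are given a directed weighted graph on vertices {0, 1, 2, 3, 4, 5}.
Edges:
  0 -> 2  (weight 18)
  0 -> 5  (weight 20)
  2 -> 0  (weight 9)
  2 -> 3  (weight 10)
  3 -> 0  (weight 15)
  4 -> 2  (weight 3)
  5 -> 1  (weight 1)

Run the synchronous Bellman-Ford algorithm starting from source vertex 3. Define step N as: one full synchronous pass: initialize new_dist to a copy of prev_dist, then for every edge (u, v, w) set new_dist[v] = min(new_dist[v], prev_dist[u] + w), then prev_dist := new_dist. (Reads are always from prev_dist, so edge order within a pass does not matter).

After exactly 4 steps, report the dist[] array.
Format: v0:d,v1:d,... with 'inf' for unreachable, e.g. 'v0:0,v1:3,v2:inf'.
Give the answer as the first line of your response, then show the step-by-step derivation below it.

v0:15,v1:36,v2:33,v3:0,v4:inf,v5:35

step 1: dist = v0:15,v1:inf,v2:inf,v3:0,v4:inf,v5:inf
step 2: dist = v0:15,v1:inf,v2:33,v3:0,v4:inf,v5:35
step 3: dist = v0:15,v1:36,v2:33,v3:0,v4:inf,v5:35
step 4: dist = v0:15,v1:36,v2:33,v3:0,v4:inf,v5:35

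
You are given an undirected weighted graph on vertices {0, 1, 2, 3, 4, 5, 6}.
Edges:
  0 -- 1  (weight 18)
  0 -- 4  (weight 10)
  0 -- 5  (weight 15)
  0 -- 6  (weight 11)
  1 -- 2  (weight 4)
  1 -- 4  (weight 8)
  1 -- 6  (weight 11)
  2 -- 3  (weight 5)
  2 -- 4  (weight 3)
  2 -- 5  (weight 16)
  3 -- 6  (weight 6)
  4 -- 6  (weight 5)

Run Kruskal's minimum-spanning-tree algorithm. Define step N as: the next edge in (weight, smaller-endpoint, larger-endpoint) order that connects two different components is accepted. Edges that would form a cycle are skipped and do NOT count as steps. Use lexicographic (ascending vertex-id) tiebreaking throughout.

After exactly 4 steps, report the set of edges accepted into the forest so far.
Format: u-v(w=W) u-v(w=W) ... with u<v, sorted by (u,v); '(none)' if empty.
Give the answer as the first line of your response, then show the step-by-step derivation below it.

1-2(w=4) 2-3(w=5) 2-4(w=3) 4-6(w=5)

step 1: add edge 2-4 (w=3); MST = {2-4(w=3)}
step 2: add edge 1-2 (w=4); MST = {1-2(w=4) 2-4(w=3)}
step 3: add edge 2-3 (w=5); MST = {1-2(w=4) 2-3(w=5) 2-4(w=3)}
step 4: add edge 4-6 (w=5); MST = {1-2(w=4) 2-3(w=5) 2-4(w=3) 4-6(w=5)}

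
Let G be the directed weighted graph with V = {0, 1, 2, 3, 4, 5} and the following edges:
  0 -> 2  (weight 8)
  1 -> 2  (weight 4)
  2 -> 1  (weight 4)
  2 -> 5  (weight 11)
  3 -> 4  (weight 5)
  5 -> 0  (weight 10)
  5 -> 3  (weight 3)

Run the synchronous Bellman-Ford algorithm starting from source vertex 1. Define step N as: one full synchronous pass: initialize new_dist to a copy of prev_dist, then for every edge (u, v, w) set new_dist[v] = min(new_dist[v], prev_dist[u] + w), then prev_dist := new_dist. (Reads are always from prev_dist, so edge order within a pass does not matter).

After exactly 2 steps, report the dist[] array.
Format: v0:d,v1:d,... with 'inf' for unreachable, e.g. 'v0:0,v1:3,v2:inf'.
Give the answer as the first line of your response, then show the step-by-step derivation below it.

v0:inf,v1:0,v2:4,v3:inf,v4:inf,v5:15

step 1: dist = v0:inf,v1:0,v2:4,v3:inf,v4:inf,v5:inf
step 2: dist = v0:inf,v1:0,v2:4,v3:inf,v4:inf,v5:15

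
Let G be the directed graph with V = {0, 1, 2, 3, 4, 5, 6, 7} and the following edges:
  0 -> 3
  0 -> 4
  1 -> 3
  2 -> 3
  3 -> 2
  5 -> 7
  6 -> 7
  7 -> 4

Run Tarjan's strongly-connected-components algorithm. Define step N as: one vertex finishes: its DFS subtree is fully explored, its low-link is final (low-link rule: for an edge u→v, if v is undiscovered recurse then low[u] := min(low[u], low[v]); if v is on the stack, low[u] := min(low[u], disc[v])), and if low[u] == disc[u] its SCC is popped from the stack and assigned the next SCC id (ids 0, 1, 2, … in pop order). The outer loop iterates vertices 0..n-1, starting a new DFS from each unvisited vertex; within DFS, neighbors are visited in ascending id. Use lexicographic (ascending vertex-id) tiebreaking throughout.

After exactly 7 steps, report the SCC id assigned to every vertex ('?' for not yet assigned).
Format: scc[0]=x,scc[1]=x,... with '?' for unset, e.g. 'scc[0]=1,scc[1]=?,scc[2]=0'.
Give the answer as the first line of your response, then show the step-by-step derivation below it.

scc[0]=2,scc[1]=3,scc[2]=0,scc[3]=0,scc[4]=1,scc[5]=5,scc[6]=?,scc[7]=4

step 1: low=(low[0]=0,low[1]=?,low[2]=1,low[3]=1,low[4]=?,low[5]=?,low[6]=?,low[7]=?); scc=(scc[0]=?,scc[1]=?,scc[2]=?,scc[3]=?,scc[4]=?,scc[5]=?,scc[6]=?,scc[7]=?)
step 2: low=(low[0]=0,low[1]=?,low[2]=1,low[3]=1,low[4]=?,low[5]=?,low[6]=?,low[7]=?); scc=(scc[0]=?,scc[1]=?,scc[2]=0,scc[3]=0,scc[4]=?,scc[5]=?,scc[6]=?,scc[7]=?)
step 3: low=(low[0]=0,low[1]=?,low[2]=1,low[3]=1,low[4]=3,low[5]=?,low[6]=?,low[7]=?); scc=(scc[0]=?,scc[1]=?,scc[2]=0,scc[3]=0,scc[4]=1,scc[5]=?,scc[6]=?,scc[7]=?)
step 4: low=(low[0]=0,low[1]=?,low[2]=1,low[3]=1,low[4]=3,low[5]=?,low[6]=?,low[7]=?); scc=(scc[0]=2,scc[1]=?,scc[2]=0,scc[3]=0,scc[4]=1,scc[5]=?,scc[6]=?,scc[7]=?)
step 5: low=(low[0]=0,low[1]=4,low[2]=1,low[3]=1,low[4]=3,low[5]=?,low[6]=?,low[7]=?); scc=(scc[0]=2,scc[1]=3,scc[2]=0,scc[3]=0,scc[4]=1,scc[5]=?,scc[6]=?,scc[7]=?)
step 6: low=(low[0]=0,low[1]=4,low[2]=1,low[3]=1,low[4]=3,low[5]=5,low[6]=?,low[7]=6); scc=(scc[0]=2,scc[1]=3,scc[2]=0,scc[3]=0,scc[4]=1,scc[5]=?,scc[6]=?,scc[7]=4)
step 7: low=(low[0]=0,low[1]=4,low[2]=1,low[3]=1,low[4]=3,low[5]=5,low[6]=?,low[7]=6); scc=(scc[0]=2,scc[1]=3,scc[2]=0,scc[3]=0,scc[4]=1,scc[5]=5,scc[6]=?,scc[7]=4)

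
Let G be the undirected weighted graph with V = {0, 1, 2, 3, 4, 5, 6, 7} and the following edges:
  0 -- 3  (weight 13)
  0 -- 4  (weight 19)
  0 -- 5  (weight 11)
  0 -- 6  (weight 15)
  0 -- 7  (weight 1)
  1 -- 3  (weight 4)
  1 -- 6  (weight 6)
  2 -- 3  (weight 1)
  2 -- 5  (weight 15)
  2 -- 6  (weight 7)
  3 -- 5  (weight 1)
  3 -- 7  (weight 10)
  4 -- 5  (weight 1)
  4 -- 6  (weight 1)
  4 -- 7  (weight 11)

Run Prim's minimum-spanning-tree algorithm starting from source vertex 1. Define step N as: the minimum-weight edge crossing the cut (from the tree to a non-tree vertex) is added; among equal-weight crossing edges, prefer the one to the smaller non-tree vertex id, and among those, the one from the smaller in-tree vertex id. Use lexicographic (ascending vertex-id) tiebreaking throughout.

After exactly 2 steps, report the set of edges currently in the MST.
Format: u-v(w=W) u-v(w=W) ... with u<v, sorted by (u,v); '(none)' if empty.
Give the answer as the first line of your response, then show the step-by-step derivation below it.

1-3(w=4) 2-3(w=1)

step 1: add edge 1-3 (w=4); MST = {1-3(w=4)}
step 2: add edge 2-3 (w=1); MST = {1-3(w=4) 2-3(w=1)}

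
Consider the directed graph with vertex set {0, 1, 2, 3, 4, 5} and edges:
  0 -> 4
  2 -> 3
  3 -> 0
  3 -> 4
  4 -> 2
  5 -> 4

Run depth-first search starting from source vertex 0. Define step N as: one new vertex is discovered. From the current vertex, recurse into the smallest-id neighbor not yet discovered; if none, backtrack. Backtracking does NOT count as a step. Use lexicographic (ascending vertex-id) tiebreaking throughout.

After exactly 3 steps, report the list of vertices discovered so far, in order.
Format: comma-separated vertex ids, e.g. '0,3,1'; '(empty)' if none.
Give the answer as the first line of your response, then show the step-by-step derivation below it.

0,4,2

step 1: discover 0; path=0; order=0
step 2: discover 4; path=0>4; order=0,4
step 3: discover 2; path=0>4>2; order=0,4,2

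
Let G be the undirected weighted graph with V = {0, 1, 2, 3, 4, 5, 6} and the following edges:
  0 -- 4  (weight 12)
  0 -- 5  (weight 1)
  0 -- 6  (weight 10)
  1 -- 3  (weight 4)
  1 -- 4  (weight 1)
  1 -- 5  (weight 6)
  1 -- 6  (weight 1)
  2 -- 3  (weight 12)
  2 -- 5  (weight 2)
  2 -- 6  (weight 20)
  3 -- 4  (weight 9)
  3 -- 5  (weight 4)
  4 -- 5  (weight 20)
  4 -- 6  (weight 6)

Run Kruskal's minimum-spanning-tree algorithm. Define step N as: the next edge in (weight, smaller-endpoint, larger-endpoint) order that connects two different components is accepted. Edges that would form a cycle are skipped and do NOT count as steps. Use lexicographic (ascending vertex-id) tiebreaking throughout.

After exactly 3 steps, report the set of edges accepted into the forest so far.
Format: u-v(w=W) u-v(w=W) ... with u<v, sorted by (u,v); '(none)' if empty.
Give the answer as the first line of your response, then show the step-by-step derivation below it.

0-5(w=1) 1-4(w=1) 1-6(w=1)

step 1: add edge 0-5 (w=1); MST = {0-5(w=1)}
step 2: add edge 1-4 (w=1); MST = {0-5(w=1) 1-4(w=1)}
step 3: add edge 1-6 (w=1); MST = {0-5(w=1) 1-4(w=1) 1-6(w=1)}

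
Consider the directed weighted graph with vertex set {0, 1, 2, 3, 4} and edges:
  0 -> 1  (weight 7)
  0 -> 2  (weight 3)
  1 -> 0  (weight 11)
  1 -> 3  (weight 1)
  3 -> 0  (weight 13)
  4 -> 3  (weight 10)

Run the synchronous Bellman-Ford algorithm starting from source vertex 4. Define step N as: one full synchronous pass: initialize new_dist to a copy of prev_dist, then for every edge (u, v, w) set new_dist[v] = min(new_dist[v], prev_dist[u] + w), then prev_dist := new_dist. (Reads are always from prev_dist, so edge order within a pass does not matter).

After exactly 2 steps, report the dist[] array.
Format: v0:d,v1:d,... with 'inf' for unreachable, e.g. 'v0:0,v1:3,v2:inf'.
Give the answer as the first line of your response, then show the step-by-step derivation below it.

v0:23,v1:inf,v2:inf,v3:10,v4:0

step 1: dist = v0:inf,v1:inf,v2:inf,v3:10,v4:0
step 2: dist = v0:23,v1:inf,v2:inf,v3:10,v4:0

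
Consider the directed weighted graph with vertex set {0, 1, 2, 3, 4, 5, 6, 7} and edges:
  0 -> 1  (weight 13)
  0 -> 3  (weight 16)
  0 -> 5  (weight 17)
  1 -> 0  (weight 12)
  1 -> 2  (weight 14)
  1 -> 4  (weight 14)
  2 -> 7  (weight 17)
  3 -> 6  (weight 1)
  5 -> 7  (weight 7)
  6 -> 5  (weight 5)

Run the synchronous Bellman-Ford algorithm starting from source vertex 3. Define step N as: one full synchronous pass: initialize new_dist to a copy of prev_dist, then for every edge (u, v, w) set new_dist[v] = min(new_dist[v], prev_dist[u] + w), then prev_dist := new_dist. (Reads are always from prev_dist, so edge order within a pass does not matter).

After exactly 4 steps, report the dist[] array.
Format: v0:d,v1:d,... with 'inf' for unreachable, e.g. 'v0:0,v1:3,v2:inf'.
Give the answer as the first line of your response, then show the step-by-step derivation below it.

v0:inf,v1:inf,v2:inf,v3:0,v4:inf,v5:6,v6:1,v7:13

step 1: dist = v0:inf,v1:inf,v2:inf,v3:0,v4:inf,v5:inf,v6:1,v7:inf
step 2: dist = v0:inf,v1:inf,v2:inf,v3:0,v4:inf,v5:6,v6:1,v7:inf
step 3: dist = v0:inf,v1:inf,v2:inf,v3:0,v4:inf,v5:6,v6:1,v7:13
step 4: dist = v0:inf,v1:inf,v2:inf,v3:0,v4:inf,v5:6,v6:1,v7:13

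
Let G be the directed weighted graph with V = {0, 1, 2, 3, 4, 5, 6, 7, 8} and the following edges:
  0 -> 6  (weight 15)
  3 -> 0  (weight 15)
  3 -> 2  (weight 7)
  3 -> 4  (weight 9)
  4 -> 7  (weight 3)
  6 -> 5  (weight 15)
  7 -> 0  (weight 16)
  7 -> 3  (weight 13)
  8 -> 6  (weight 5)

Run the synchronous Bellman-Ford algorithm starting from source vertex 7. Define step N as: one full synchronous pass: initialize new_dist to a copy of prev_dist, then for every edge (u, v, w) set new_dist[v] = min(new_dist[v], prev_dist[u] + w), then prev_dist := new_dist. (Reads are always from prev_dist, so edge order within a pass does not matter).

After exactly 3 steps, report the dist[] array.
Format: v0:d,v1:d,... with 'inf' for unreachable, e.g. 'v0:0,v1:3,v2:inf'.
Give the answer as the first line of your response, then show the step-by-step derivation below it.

v0:16,v1:inf,v2:20,v3:13,v4:22,v5:46,v6:31,v7:0,v8:inf

step 1: dist = v0:16,v1:inf,v2:inf,v3:13,v4:inf,v5:inf,v6:inf,v7:0,v8:inf
step 2: dist = v0:16,v1:inf,v2:20,v3:13,v4:22,v5:inf,v6:31,v7:0,v8:inf
step 3: dist = v0:16,v1:inf,v2:20,v3:13,v4:22,v5:46,v6:31,v7:0,v8:inf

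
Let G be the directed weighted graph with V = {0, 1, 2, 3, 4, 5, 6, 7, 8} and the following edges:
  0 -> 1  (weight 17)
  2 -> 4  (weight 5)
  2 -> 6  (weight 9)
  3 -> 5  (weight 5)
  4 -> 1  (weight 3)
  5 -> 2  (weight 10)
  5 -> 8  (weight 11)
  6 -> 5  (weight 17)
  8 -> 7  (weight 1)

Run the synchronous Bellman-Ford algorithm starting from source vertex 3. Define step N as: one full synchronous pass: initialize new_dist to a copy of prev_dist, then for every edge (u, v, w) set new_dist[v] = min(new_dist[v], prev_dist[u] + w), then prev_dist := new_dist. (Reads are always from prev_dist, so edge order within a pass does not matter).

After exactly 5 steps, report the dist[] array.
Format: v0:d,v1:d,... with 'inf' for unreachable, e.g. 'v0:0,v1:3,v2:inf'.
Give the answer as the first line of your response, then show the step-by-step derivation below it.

v0:inf,v1:23,v2:15,v3:0,v4:20,v5:5,v6:24,v7:17,v8:16

step 1: dist = v0:inf,v1:inf,v2:inf,v3:0,v4:inf,v5:5,v6:inf,v7:inf,v8:inf
step 2: dist = v0:inf,v1:inf,v2:15,v3:0,v4:inf,v5:5,v6:inf,v7:inf,v8:16
step 3: dist = v0:inf,v1:inf,v2:15,v3:0,v4:20,v5:5,v6:24,v7:17,v8:16
step 4: dist = v0:inf,v1:23,v2:15,v3:0,v4:20,v5:5,v6:24,v7:17,v8:16
step 5: dist = v0:inf,v1:23,v2:15,v3:0,v4:20,v5:5,v6:24,v7:17,v8:16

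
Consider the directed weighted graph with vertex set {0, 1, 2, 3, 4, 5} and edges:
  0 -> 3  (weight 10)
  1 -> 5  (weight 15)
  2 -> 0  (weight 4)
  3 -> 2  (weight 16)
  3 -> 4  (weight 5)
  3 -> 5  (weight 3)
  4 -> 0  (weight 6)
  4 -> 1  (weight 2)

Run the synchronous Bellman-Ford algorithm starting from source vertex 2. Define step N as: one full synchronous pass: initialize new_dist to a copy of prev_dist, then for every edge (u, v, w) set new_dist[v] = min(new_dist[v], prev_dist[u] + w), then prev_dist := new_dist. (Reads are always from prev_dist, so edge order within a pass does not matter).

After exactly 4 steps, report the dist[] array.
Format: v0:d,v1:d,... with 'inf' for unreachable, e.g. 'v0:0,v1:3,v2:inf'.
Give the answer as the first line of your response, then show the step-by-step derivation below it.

v0:4,v1:21,v2:0,v3:14,v4:19,v5:17

step 1: dist = v0:4,v1:inf,v2:0,v3:inf,v4:inf,v5:inf
step 2: dist = v0:4,v1:inf,v2:0,v3:14,v4:inf,v5:inf
step 3: dist = v0:4,v1:inf,v2:0,v3:14,v4:19,v5:17
step 4: dist = v0:4,v1:21,v2:0,v3:14,v4:19,v5:17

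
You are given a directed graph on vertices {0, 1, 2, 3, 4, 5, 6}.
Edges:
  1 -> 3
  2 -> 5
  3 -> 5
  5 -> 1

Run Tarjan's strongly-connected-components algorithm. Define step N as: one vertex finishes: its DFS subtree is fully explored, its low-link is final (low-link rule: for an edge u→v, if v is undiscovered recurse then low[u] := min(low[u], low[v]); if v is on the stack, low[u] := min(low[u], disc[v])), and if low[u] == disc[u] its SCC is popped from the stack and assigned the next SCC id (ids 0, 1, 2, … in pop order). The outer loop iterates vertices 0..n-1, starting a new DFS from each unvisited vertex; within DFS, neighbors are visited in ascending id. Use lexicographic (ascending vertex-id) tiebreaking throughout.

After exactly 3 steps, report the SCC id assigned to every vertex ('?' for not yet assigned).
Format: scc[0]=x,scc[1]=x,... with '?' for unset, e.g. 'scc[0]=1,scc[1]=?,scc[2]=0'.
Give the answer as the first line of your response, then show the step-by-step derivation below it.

scc[0]=0,scc[1]=?,scc[2]=?,scc[3]=?,scc[4]=?,scc[5]=?,scc[6]=?

step 1: low=(low[0]=0,low[1]=?,low[2]=?,low[3]=?,low[4]=?,low[5]=?,low[6]=?); scc=(scc[0]=0,scc[1]=?,scc[2]=?,scc[3]=?,scc[4]=?,scc[5]=?,scc[6]=?)
step 2: low=(low[0]=0,low[1]=1,low[2]=?,low[3]=2,low[4]=?,low[5]=1,low[6]=?); scc=(scc[0]=0,scc[1]=?,scc[2]=?,scc[3]=?,scc[4]=?,scc[5]=?,scc[6]=?)
step 3: low=(low[0]=0,low[1]=1,low[2]=?,low[3]=1,low[4]=?,low[5]=1,low[6]=?); scc=(scc[0]=0,scc[1]=?,scc[2]=?,scc[3]=?,scc[4]=?,scc[5]=?,scc[6]=?)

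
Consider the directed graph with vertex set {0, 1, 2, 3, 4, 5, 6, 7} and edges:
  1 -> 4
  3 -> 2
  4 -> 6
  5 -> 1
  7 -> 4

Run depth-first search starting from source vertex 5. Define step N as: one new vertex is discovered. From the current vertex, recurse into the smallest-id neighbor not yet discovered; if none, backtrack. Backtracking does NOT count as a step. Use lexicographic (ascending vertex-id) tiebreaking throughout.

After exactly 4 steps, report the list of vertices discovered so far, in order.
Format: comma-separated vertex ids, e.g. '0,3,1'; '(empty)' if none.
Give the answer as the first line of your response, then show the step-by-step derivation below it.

5,1,4,6

step 1: discover 5; path=5; order=5
step 2: discover 1; path=5>1; order=5,1
step 3: discover 4; path=5>1>4; order=5,1,4
step 4: discover 6; path=5>1>4>6; order=5,1,4,6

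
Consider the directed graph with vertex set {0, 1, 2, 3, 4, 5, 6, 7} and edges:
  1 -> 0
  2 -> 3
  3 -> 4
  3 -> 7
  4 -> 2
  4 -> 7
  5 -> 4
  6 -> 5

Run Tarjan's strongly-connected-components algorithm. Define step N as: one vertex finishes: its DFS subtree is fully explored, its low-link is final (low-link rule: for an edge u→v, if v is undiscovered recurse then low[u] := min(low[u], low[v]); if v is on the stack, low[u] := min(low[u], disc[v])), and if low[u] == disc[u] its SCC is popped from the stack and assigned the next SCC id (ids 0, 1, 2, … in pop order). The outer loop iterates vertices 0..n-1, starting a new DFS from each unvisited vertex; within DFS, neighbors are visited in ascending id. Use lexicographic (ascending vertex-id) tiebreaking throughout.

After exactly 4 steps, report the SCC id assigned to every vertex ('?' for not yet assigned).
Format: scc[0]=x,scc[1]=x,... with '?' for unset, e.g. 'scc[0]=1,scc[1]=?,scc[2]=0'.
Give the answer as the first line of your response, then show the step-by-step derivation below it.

scc[0]=0,scc[1]=1,scc[2]=?,scc[3]=?,scc[4]=?,scc[5]=?,scc[6]=?,scc[7]=2

step 1: low=(low[0]=0,low[1]=?,low[2]=?,low[3]=?,low[4]=?,low[5]=?,low[6]=?,low[7]=?); scc=(scc[0]=0,scc[1]=?,scc[2]=?,scc[3]=?,scc[4]=?,scc[5]=?,scc[6]=?,scc[7]=?)
step 2: low=(low[0]=0,low[1]=1,low[2]=?,low[3]=?,low[4]=?,low[5]=?,low[6]=?,low[7]=?); scc=(scc[0]=0,scc[1]=1,scc[2]=?,scc[3]=?,scc[4]=?,scc[5]=?,scc[6]=?,scc[7]=?)
step 3: low=(low[0]=0,low[1]=1,low[2]=2,low[3]=3,low[4]=2,low[5]=?,low[6]=?,low[7]=5); scc=(scc[0]=0,scc[1]=1,scc[2]=?,scc[3]=?,scc[4]=?,scc[5]=?,scc[6]=?,scc[7]=2)
step 4: low=(low[0]=0,low[1]=1,low[2]=2,low[3]=3,low[4]=2,low[5]=?,low[6]=?,low[7]=5); scc=(scc[0]=0,scc[1]=1,scc[2]=?,scc[3]=?,scc[4]=?,scc[5]=?,scc[6]=?,scc[7]=2)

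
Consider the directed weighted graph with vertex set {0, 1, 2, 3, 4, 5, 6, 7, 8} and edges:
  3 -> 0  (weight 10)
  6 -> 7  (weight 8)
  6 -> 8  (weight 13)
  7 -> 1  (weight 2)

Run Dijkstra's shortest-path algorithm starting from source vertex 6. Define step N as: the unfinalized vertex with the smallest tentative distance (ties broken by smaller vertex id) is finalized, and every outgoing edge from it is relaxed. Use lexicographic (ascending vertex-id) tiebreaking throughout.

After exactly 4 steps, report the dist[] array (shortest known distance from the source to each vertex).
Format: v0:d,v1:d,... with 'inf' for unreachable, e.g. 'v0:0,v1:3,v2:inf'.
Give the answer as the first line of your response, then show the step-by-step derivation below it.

v0:inf,v1:10,v2:inf,v3:inf,v4:inf,v5:inf,v6:0,v7:8,v8:13

step 1: dist = v0:inf,v1:inf,v2:inf,v3:inf,v4:inf,v5:inf,v6:0,v7:8,v8:13
step 2: dist = v0:inf,v1:10,v2:inf,v3:inf,v4:inf,v5:inf,v6:0,v7:8,v8:13
step 3: dist = v0:inf,v1:10,v2:inf,v3:inf,v4:inf,v5:inf,v6:0,v7:8,v8:13
step 4: dist = v0:inf,v1:10,v2:inf,v3:inf,v4:inf,v5:inf,v6:0,v7:8,v8:13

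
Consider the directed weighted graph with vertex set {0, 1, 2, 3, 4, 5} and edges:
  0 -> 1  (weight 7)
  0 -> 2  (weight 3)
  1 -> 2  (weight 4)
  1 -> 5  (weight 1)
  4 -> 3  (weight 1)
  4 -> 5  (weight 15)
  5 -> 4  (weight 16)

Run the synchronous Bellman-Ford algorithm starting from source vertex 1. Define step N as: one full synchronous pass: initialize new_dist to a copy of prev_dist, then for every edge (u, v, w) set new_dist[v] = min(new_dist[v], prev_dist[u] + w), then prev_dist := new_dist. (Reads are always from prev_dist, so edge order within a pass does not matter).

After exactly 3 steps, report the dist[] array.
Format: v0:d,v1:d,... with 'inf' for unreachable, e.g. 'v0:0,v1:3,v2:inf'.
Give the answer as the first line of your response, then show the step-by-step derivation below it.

v0:inf,v1:0,v2:4,v3:18,v4:17,v5:1

step 1: dist = v0:inf,v1:0,v2:4,v3:inf,v4:inf,v5:1
step 2: dist = v0:inf,v1:0,v2:4,v3:inf,v4:17,v5:1
step 3: dist = v0:inf,v1:0,v2:4,v3:18,v4:17,v5:1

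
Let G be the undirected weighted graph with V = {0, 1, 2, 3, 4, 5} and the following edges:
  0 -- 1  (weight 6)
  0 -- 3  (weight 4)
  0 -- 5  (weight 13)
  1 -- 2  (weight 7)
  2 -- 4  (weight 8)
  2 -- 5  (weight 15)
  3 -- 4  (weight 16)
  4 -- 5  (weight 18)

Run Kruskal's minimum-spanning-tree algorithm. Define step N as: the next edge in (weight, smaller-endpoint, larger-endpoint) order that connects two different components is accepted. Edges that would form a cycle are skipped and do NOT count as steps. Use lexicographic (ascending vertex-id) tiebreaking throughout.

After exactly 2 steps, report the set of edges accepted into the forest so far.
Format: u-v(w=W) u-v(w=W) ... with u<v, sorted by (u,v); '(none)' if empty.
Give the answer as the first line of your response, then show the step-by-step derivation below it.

0-1(w=6) 0-3(w=4)

step 1: add edge 0-3 (w=4); MST = {0-3(w=4)}
step 2: add edge 0-1 (w=6); MST = {0-1(w=6) 0-3(w=4)}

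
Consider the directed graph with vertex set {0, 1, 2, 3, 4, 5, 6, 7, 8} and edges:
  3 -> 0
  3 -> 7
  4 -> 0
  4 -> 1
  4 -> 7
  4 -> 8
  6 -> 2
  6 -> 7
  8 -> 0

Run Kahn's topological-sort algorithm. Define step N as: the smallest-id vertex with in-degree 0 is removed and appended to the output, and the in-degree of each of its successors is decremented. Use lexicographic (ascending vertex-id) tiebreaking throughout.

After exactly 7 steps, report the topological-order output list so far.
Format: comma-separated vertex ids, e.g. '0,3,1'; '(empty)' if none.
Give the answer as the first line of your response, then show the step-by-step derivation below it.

3,4,1,5,6,2,7

step 1: output 3; order=[3]; indeg=(2,1,1,0,0,0,0,2,1)
step 2: output 4; order=[3,4]; indeg=(1,0,1,0,0,0,0,1,0)
step 3: output 1; order=[3,4,1]; indeg=(1,0,1,0,0,0,0,1,0)
step 4: output 5; order=[3,4,1,5]; indeg=(1,0,1,0,0,0,0,1,0)
step 5: output 6; order=[3,4,1,5,6]; indeg=(1,0,0,0,0,0,0,0,0)
step 6: output 2; order=[3,4,1,5,6,2]; indeg=(1,0,0,0,0,0,0,0,0)
step 7: output 7; order=[3,4,1,5,6,2,7]; indeg=(1,0,0,0,0,0,0,0,0)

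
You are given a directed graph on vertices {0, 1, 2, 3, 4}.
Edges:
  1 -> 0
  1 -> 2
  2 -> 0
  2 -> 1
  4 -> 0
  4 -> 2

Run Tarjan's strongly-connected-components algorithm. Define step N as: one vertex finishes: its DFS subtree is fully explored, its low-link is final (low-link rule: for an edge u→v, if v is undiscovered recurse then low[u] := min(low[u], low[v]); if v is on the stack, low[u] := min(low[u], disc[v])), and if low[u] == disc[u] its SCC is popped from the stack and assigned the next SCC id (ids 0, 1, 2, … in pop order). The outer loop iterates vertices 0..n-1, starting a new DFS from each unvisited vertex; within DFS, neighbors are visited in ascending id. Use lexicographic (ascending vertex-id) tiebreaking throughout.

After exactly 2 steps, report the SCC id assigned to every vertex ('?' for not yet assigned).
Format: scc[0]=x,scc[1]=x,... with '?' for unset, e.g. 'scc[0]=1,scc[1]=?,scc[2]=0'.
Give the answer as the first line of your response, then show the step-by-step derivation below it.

scc[0]=0,scc[1]=?,scc[2]=?,scc[3]=?,scc[4]=?

step 1: low=(low[0]=0,low[1]=?,low[2]=?,low[3]=?,low[4]=?); scc=(scc[0]=0,scc[1]=?,scc[2]=?,scc[3]=?,scc[4]=?)
step 2: low=(low[0]=0,low[1]=1,low[2]=1,low[3]=?,low[4]=?); scc=(scc[0]=0,scc[1]=?,scc[2]=?,scc[3]=?,scc[4]=?)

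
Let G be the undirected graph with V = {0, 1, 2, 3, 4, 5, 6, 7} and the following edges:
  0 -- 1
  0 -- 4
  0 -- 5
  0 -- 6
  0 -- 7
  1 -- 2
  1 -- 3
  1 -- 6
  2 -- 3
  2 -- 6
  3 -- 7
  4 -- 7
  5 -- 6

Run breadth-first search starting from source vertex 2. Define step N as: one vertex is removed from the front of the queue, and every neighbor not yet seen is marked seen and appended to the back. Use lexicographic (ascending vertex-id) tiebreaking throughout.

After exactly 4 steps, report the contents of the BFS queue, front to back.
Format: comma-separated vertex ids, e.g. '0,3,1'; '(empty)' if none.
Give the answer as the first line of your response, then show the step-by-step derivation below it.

0,7,5

step 1: dequeue 2; queue=[1,3,6]; order=2
step 2: dequeue 1; queue=[3,6,0]; order=2,1
step 3: dequeue 3; queue=[6,0,7]; order=2,1,3
step 4: dequeue 6; queue=[0,7,5]; order=2,1,3,6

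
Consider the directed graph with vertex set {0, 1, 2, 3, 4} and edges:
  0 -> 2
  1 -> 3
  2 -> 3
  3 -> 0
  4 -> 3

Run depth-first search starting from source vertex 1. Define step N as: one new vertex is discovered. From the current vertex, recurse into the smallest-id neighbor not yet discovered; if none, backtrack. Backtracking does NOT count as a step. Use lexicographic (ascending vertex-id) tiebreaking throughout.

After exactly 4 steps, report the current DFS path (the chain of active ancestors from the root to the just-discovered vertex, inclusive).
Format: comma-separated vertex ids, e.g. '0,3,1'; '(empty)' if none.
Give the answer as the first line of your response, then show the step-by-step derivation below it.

1,3,0,2

step 1: discover 1; path=1; order=1
step 2: discover 3; path=1>3; order=1,3
step 3: discover 0; path=1>3>0; order=1,3,0
step 4: discover 2; path=1>3>0>2; order=1,3,0,2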